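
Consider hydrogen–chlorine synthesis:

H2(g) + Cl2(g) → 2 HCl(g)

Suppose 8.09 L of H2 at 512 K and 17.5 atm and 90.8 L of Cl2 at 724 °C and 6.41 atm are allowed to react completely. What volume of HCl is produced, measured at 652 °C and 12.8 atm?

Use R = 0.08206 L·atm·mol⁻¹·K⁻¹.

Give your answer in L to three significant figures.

40.0 L

n(H2) = PV/RT = (17.5 × 8.09) / (0.08206 × 512) = 3.370 mol
n(Cl2) = PV/RT = (6.41 × 90.8) / (0.08206 × 997.15) = 7.113 mol
For 3.370 mol H2, stoichiometry requires (1/1) × 3.370 = 3.370 mol Cl2; 7.113 mol is available, so H2 is limiting.
n(HCl) = (2/1) × 3.370 = 6.740 mol
V(HCl) = nRT/P = 6.740 × 0.08206 × 925.15 / 12.8 = 39.98 L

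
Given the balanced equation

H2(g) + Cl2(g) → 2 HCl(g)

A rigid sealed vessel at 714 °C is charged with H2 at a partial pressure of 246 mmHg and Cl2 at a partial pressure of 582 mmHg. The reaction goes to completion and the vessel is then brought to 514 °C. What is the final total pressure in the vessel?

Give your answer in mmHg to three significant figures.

With V and T fixed, P_i ∝ n_i, so the mole ratios apply directly to partial pressures at 714 °C.
P(Cl2) required for 246 mmHg of H2 = (1/1) × 246 = 246.0 mmHg; available 582 mmHg, so H2 is limiting.
P(Cl2) remaining = 582 − (1/1) × 246 = 336.0 mmHg
P(gaseous products) = (2)/1 × 246 = 492.0 mmHg
P_total at 714 °C = 336.0 + 492.0 = 828.0 mmHg
Scaling to 514 °C: P = 828.0 × 787.15/987.15 = 660.2 mmHg

660 mmHg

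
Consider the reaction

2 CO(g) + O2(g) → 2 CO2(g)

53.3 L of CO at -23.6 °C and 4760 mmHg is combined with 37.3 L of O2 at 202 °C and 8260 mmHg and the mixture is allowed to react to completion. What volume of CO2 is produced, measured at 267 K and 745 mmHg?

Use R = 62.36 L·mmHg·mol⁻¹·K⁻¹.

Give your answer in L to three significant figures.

364 L

n(CO) = PV/RT = (4760 × 53.3) / (62.36 × 249.55) = 16.30 mol
n(O2) = PV/RT = (8260 × 37.3) / (62.36 × 475.15) = 10.40 mol
For 16.30 mol CO, stoichiometry requires (1/2) × 16.30 = 8.150 mol O2; 10.40 mol is available, so CO is limiting.
n(CO2) = (2/2) × 16.30 = 16.30 mol
V(CO2) = nRT/P = 16.30 × 62.36 × 267 / 745 = 364.3 L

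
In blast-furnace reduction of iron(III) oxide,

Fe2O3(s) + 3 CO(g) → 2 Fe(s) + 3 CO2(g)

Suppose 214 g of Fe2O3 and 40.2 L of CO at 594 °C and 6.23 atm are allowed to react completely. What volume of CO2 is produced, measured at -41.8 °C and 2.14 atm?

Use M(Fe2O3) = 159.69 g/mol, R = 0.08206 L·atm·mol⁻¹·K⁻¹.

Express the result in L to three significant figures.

31.2 L

n(Fe2O3) = 214 / 159.69 = 1.340 mol
n(CO) = PV/RT = (6.23 × 40.2) / (0.08206 × 867.15) = 3.520 mol
For 1.340 mol Fe2O3, stoichiometry requires (3/1) × 1.340 = 4.020 mol CO; 3.520 mol is available, so CO is limiting.
n(CO2) = (3/3) × 3.520 = 3.520 mol
V(CO2) = nRT/P = 3.520 × 0.08206 × 231.35 / 2.14 = 31.23 L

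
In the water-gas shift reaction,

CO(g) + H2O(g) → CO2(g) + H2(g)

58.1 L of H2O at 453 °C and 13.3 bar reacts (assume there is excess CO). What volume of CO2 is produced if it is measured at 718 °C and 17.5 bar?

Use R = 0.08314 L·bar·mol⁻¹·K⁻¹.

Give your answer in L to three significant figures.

n(H2O) = PV/RT = (13.3 × 58.1) / (0.08314 × 726.15) = 12.80 mol
n(CO2) = (1/1) × 12.80 = 12.80 mol
V = nRT/P = 12.80 × 0.08314 × 991.15 / 17.5 = 60.27 L

60.3 L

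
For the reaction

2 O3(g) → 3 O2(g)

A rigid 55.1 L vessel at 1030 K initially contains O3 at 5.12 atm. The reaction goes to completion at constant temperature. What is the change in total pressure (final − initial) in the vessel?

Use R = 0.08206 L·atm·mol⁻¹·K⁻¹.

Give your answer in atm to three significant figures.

2.56 atm

Rigid vessel, constant T ⇒ P scales with total gas moles (2 → 3).
P_final = (3/2) × 5.12 = 7.680 atm; ΔP = 7.680 − 5.12 = 2.560 atm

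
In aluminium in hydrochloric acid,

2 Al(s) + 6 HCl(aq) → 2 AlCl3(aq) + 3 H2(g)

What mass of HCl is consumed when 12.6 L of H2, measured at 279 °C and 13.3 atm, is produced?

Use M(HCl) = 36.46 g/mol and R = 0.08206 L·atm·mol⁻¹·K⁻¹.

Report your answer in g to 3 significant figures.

n(H2) = PV/RT = (13.3 × 12.6) / (0.08206 × 552.15) = 3.699 mol
n(HCl) = (6/3) × 3.699 = 7.398 mol
m(HCl) = 7.398 × 36.46 = 269.7 g

270 g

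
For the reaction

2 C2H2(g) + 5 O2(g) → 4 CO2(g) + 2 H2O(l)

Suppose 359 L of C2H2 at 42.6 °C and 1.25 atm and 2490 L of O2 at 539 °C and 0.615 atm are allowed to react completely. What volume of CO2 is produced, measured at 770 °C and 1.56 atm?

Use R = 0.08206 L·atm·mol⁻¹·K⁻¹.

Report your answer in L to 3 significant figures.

1010 L

n(C2H2) = PV/RT = (1.25 × 359) / (0.08206 × 315.75) = 17.32 mol
n(O2) = PV/RT = (0.615 × 2490) / (0.08206 × 812.15) = 22.98 mol
For 17.32 mol C2H2, stoichiometry requires (5/2) × 17.32 = 43.30 mol O2; 22.98 mol is available, so O2 is limiting.
n(CO2) = (4/5) × 22.98 = 18.38 mol
V(CO2) = nRT/P = 18.38 × 0.08206 × 1043.15 / 1.56 = 1009 L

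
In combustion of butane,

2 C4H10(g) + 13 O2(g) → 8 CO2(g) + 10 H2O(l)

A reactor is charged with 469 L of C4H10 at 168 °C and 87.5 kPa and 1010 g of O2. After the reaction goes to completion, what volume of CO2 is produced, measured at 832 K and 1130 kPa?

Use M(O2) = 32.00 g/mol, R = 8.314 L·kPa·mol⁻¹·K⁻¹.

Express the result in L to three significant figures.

119 L

n(C4H10) = PV/RT = (87.5 × 469) / (8.314 × 441.15) = 11.19 mol
n(O2) = 1010 / 32.00 = 31.56 mol
For 11.19 mol C4H10, stoichiometry requires (13/2) × 11.19 = 72.73 mol O2; 31.56 mol is available, so O2 is limiting.
n(CO2) = (8/13) × 31.56 = 19.42 mol
V(CO2) = nRT/P = 19.42 × 8.314 × 832 / 1130 = 118.9 L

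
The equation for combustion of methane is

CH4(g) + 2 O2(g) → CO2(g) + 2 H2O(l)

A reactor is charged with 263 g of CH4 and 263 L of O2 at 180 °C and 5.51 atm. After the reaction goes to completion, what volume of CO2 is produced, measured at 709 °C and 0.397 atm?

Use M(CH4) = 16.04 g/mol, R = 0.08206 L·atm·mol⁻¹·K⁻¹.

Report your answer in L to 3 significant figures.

3330 L

n(CH4) = 263 / 16.04 = 16.40 mol
n(O2) = PV/RT = (5.51 × 263) / (0.08206 × 453.15) = 38.97 mol
For 16.40 mol CH4, stoichiometry requires (2/1) × 16.40 = 32.80 mol O2; 38.97 mol is available, so CH4 is limiting.
n(CO2) = (1/1) × 16.40 = 16.40 mol
V(CO2) = nRT/P = 16.40 × 0.08206 × 982.15 / 0.397 = 3329 L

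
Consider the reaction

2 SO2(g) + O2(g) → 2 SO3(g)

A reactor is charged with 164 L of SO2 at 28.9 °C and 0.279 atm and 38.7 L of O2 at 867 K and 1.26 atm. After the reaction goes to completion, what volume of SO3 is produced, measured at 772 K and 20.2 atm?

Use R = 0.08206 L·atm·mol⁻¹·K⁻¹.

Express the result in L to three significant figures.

n(SO2) = PV/RT = (0.279 × 164) / (0.08206 × 302.05) = 1.846 mol
n(O2) = PV/RT = (1.26 × 38.7) / (0.08206 × 867) = 0.6854 mol
For 1.846 mol SO2, stoichiometry requires (1/2) × 1.846 = 0.9230 mol O2; 0.6854 mol is available, so O2 is limiting.
n(SO3) = (2/1) × 0.6854 = 1.371 mol
V(SO3) = nRT/P = 1.371 × 0.08206 × 772 / 20.2 = 4.300 L

4.30 L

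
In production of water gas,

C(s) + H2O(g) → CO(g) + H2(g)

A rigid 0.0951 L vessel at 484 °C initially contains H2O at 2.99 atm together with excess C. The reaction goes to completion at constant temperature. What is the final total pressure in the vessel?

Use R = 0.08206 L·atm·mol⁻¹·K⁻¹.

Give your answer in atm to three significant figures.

5.98 atm

Since T and V are fixed, P_final/P_initial = n_final/n_initial = 2/1.
P_final = (2/1) × 2.99 = 5.980 atm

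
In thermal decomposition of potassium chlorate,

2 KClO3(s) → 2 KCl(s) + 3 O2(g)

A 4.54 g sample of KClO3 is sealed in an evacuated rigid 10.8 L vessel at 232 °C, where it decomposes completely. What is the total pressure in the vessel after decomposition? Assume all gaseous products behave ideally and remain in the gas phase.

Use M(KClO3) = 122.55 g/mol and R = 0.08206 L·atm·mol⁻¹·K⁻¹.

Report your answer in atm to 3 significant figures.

0.213 atm

n(KClO3) = 4.54 / 122.55 = 0.03705 mol
n(gas produced) = (3/2) × 0.03705 = 0.05557 mol
P = nRT/V = 0.05557 × 0.08206 × 505.15 / 10.8 = 0.2133 atm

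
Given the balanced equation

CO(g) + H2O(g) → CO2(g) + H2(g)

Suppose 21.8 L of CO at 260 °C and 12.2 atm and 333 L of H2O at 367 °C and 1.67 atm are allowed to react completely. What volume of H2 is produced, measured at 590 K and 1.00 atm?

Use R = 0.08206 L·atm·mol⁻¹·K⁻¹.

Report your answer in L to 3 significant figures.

294 L

n(CO) = PV/RT = (12.2 × 21.8) / (0.08206 × 533.15) = 6.079 mol
n(H2O) = PV/RT = (1.67 × 333) / (0.08206 × 640.15) = 10.59 mol
For 6.079 mol CO, stoichiometry requires (1/1) × 6.079 = 6.079 mol H2O; 10.59 mol is available, so CO is limiting.
n(H2) = (1/1) × 6.079 = 6.079 mol
V(H2) = nRT/P = 6.079 × 0.08206 × 590 / 1.00 = 294.3 L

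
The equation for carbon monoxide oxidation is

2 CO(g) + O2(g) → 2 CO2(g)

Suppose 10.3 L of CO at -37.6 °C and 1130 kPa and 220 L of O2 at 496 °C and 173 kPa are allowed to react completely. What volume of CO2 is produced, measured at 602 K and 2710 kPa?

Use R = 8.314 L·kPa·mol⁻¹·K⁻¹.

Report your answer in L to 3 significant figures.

11.0 L

n(CO) = PV/RT = (1130 × 10.3) / (8.314 × 235.55) = 5.943 mol
n(O2) = PV/RT = (173 × 220) / (8.314 × 769.15) = 5.952 mol
For 5.943 mol CO, stoichiometry requires (1/2) × 5.943 = 2.971 mol O2; 5.952 mol is available, so CO is limiting.
n(CO2) = (2/2) × 5.943 = 5.943 mol
V(CO2) = nRT/P = 5.943 × 8.314 × 602 / 2710 = 10.98 L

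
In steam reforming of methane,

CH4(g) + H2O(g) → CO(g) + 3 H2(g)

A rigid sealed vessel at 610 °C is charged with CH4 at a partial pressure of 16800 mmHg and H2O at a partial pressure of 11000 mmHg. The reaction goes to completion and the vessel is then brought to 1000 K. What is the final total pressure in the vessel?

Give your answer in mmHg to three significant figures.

56400 mmHg

Because the vessel is rigid and T is held at 610 °C, work the stoichiometry in partial pressures (P_i = n_iRT/V).
P(H2O) required for 16800 mmHg of CH4 = (1/1) × 16800 = 16800 mmHg; available 11000 mmHg, so H2O is limiting.
P(CH4) remaining = 16800 − (1/1) × 11000 = 5800 mmHg
P(gaseous products) = (1+3)/1 × 11000 = 44000 mmHg
P_total at 610 °C = 5800 + 44000 = 49800 mmHg
Scaling to 1000 K: P = 49800 × 1000/883.15 = 56390 mmHg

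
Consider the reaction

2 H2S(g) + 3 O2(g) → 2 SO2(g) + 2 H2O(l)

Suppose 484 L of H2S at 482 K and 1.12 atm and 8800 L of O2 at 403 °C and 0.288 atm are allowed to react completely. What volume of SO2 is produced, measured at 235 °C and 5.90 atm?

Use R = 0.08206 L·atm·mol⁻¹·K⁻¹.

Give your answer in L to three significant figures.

96.9 L

n(H2S) = PV/RT = (1.12 × 484) / (0.08206 × 482) = 13.71 mol
n(O2) = PV/RT = (0.288 × 8800) / (0.08206 × 676.15) = 45.68 mol
For 13.71 mol H2S, stoichiometry requires (3/2) × 13.71 = 20.57 mol O2; 45.68 mol is available, so H2S is limiting.
n(SO2) = (2/2) × 13.71 = 13.71 mol
V(SO2) = nRT/P = 13.71 × 0.08206 × 508.15 / 5.90 = 96.90 L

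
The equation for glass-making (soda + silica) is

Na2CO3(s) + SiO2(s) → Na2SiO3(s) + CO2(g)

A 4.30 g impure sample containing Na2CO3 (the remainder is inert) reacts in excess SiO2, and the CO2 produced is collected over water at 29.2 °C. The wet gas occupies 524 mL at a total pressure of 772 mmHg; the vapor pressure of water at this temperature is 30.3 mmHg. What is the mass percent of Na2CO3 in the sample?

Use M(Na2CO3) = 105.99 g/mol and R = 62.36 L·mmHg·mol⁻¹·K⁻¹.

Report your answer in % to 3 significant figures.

P(CO2) = 772 − 30.3 = 741.7 mmHg
n(CO2) = PV/RT = (741.7 × 0.5240) / (62.36 × 302.35) = 0.02061 mol
n(Na2CO3) = (1/1) × 0.02061 = 0.02061 mol
m(Na2CO3) = 0.02061 × 105.99 = 2.184 g
%Na2CO3 = 2.184 / 4.30 × 100 = 50.79%

50.8 %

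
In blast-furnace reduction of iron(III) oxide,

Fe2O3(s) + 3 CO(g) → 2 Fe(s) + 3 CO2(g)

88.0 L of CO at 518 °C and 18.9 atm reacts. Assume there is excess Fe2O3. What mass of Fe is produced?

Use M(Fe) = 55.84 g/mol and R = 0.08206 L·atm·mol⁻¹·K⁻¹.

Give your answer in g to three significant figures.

954 g

n(CO) = PV/RT = (18.9 × 88.0) / (0.08206 × 791.15) = 25.62 mol
n(Fe) = (2/3) × 25.62 = 17.08 mol
m(Fe) = 17.08 × 55.84 = 953.7 g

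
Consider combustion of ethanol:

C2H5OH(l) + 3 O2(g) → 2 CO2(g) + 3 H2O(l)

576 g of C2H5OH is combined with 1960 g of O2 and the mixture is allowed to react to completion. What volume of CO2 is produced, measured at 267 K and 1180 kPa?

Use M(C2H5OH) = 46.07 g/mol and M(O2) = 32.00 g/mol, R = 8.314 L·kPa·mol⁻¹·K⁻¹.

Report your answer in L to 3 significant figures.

47.0 L

n(C2H5OH) = 576 / 46.07 = 12.50 mol
n(O2) = 1960 / 32.00 = 61.25 mol
For 12.50 mol C2H5OH, stoichiometry requires (3/1) × 12.50 = 37.50 mol O2; 61.25 mol is available, so C2H5OH is limiting.
n(CO2) = (2/1) × 12.50 = 25.00 mol
V(CO2) = nRT/P = 25.00 × 8.314 × 267 / 1180 = 47.03 L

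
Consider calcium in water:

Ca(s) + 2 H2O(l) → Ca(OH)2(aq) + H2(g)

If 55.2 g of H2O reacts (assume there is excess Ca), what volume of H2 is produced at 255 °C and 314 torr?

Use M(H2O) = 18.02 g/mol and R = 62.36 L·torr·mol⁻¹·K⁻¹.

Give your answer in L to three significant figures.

n(H2O) = 55.20 / 18.02 = 3.063 mol
n(H2) = (1/2) × 3.063 = 1.532 mol
V = nRT/P = 1.532 × 62.36 × 528.15 / 314 = 160.7 L

161 L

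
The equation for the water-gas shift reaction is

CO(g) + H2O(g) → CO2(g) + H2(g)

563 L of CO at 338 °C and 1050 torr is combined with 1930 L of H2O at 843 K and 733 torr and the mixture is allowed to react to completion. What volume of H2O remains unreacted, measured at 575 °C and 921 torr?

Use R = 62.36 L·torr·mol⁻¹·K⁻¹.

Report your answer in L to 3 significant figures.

655 L

n(CO) = PV/RT = (1050 × 563) / (62.36 × 611.15) = 15.51 mol
n(H2O) = PV/RT = (733 × 1930) / (62.36 × 843) = 26.91 mol
For 15.51 mol CO, stoichiometry requires (1/1) × 15.51 = 15.51 mol H2O; 26.91 mol is available, so CO is limiting.
n(H2O) consumed = (1/1) × 15.51 = 15.51 mol; remaining = 26.91 − 15.51 = 11.40 mol
V(H2O) = nRT/P = 11.40 × 62.36 × 848.15 / 921 = 654.7 L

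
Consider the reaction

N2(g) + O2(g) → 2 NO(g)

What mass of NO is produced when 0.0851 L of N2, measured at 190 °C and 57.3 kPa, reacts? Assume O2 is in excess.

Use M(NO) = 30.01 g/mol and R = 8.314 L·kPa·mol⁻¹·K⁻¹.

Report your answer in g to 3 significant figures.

n(N2) = PV/RT = (57.3 × 0.0851) / (8.314 × 463.15) = 0.001266 mol
n(NO) = (2/1) × 0.001266 = 0.002532 mol
m(NO) = 0.002532 × 30.01 = 0.07599 g

0.0760 g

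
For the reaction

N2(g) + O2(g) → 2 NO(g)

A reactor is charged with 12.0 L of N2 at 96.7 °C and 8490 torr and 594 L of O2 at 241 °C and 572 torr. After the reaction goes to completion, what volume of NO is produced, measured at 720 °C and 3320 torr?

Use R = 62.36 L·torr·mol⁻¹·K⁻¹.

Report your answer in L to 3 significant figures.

165 L

n(N2) = PV/RT = (8490 × 12.0) / (62.36 × 369.85) = 4.417 mol
n(O2) = PV/RT = (572 × 594) / (62.36 × 514.15) = 10.60 mol
For 4.417 mol N2, stoichiometry requires (1/1) × 4.417 = 4.417 mol O2; 10.60 mol is available, so N2 is limiting.
n(NO) = (2/1) × 4.417 = 8.834 mol
V(NO) = nRT/P = 8.834 × 62.36 × 993.15 / 3320 = 164.8 L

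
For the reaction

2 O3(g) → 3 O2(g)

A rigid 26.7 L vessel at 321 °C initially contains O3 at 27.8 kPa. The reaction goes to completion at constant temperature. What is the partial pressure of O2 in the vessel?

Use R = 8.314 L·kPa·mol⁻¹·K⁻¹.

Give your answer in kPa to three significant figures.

41.7 kPa

n(O3)₀ = PV/RT = (27.8 × 26.7) / (8.314 × 594.15) = 0.1503 mol
n(O2) = (3/2) × 0.1503 = 0.2254 mol
P(O2) = nRT/V = 0.2254 × 8.314 × 594.15 / 26.7 = 41.70 kPa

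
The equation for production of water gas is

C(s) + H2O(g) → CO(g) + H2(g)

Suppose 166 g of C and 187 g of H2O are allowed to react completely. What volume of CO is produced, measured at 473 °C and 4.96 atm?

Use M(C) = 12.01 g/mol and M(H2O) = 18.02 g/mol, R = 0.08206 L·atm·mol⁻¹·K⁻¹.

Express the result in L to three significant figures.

n(C) = 166 / 12.01 = 13.82 mol
n(H2O) = 187 / 18.02 = 10.38 mol
For 13.82 mol C, stoichiometry requires (1/1) × 13.82 = 13.82 mol H2O; 10.38 mol is available, so H2O is limiting.
n(CO) = (1/1) × 10.38 = 10.38 mol
V(CO) = nRT/P = 10.38 × 0.08206 × 746.15 / 4.96 = 128.1 L

128 L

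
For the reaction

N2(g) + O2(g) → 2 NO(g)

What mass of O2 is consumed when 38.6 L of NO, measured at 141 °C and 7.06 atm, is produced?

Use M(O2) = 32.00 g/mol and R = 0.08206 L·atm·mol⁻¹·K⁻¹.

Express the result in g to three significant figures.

128 g

n(NO) = PV/RT = (7.06 × 38.6) / (0.08206 × 414.15) = 8.019 mol
n(O2) = (1/2) × 8.019 = 4.010 mol
m(O2) = 4.010 × 32.00 = 128.3 g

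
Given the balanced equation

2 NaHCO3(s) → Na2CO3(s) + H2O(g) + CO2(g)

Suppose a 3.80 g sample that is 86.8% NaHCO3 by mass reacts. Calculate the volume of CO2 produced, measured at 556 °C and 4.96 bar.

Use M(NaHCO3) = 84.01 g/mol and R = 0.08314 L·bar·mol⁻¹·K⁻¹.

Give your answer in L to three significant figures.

mass of NaHCO3 = 3.80 × 86.8/100 = 3.298 g
n(NaHCO3) = 3.298 / 84.01 = 0.03926 mol
n(CO2) = (1/2) × 0.03926 = 0.01963 mol
V = nRT/P = 0.01963 × 0.08314 × 829.15 / 4.96 = 0.2728 L

0.273 L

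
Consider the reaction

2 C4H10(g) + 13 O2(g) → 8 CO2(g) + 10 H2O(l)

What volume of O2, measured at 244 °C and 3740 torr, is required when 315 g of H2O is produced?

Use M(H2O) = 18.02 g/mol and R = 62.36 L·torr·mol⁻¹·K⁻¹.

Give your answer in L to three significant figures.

196 L

n(H2O) = 315.0 / 18.02 = 17.48 mol
n(O2) = (13/10) × 17.48 = 22.72 mol
V = nRT/P = 22.72 × 62.36 × 517.15 / 3740 = 195.9 L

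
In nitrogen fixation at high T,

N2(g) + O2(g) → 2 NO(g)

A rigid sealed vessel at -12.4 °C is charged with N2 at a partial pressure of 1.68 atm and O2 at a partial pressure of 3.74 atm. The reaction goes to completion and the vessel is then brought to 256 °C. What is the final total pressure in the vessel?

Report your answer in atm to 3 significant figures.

11.0 atm

Because the vessel is rigid and T is held at -12.4 °C, work the stoichiometry in partial pressures (P_i = n_iRT/V).
P(O2) required for 1.68 atm of N2 = (1/1) × 1.68 = 1.680 atm; available 3.74 atm, so N2 is limiting.
P(O2) remaining = 3.74 − (1/1) × 1.68 = 2.060 atm
P(gaseous products) = (2)/1 × 1.68 = 3.360 atm
P_total at -12.4 °C = 2.060 + 3.360 = 5.420 atm
Scaling to 256 °C: P = 5.420 × 529.15/260.75 = 11.00 atm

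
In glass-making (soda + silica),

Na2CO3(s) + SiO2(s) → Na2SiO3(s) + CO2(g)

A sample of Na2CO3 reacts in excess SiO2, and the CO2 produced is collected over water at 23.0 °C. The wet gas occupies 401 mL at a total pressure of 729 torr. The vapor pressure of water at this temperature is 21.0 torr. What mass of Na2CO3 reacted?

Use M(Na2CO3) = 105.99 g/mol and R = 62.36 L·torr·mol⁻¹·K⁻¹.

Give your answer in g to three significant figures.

P(CO2) = 729 − 21.0 = 708.0 torr
n(CO2) = PV/RT = (708.0 × 0.4010) / (62.36 × 296.15) = 0.01537 mol
n(Na2CO3) = (1/1) × 0.01537 = 0.01537 mol
m(Na2CO3) = 0.01537 × 105.99 = 1.629 g

1.63 g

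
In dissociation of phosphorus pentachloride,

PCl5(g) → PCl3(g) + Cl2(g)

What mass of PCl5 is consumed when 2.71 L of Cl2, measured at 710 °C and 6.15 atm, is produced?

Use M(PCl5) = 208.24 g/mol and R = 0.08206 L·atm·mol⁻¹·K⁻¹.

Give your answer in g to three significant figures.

43.0 g

n(Cl2) = PV/RT = (6.15 × 2.71) / (0.08206 × 983.15) = 0.2066 mol
n(PCl5) = (1/1) × 0.2066 = 0.2066 mol
m(PCl5) = 0.2066 × 208.24 = 43.02 g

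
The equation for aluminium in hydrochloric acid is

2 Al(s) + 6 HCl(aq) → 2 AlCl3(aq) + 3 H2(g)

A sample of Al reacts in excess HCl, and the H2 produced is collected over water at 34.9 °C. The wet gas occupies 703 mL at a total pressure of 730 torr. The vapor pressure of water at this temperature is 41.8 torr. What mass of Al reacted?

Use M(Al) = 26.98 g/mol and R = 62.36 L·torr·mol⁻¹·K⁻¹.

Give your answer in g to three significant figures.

P(H2) = 730 − 41.8 = 688.2 torr
n(H2) = PV/RT = (688.2 × 0.7030) / (62.36 × 308.05) = 0.02519 mol
n(Al) = (2/3) × 0.02519 = 0.01679 mol
m(Al) = 0.01679 × 26.98 = 0.4530 g

0.453 g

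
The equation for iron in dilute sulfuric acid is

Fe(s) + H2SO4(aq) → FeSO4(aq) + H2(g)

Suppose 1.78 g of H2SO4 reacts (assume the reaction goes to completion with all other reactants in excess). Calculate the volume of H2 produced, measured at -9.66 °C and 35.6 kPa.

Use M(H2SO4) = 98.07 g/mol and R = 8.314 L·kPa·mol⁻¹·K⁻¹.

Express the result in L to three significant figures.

n(H2SO4) = 1.780 / 98.07 = 0.01815 mol
n(H2) = (1/1) × 0.01815 = 0.01815 mol
V = nRT/P = 0.01815 × 8.314 × 263.49 / 35.6 = 1.117 L

1.12 L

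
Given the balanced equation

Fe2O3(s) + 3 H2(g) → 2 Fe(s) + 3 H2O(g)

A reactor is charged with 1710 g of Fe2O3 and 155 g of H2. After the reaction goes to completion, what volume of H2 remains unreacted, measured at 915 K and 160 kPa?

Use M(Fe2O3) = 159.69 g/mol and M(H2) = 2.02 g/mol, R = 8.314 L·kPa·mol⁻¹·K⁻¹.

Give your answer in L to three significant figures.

n(Fe2O3) = 1710 / 159.69 = 10.71 mol
n(H2) = 155 / 2.02 = 76.73 mol
For 10.71 mol Fe2O3, stoichiometry requires (3/1) × 10.71 = 32.13 mol H2; 76.73 mol is available, so Fe2O3 is limiting.
n(H2) consumed = (3/1) × 10.71 = 32.13 mol; remaining = 76.73 − 32.13 = 44.60 mol
V(H2) = nRT/P = 44.60 × 8.314 × 915 / 160 = 2121 L

2120 L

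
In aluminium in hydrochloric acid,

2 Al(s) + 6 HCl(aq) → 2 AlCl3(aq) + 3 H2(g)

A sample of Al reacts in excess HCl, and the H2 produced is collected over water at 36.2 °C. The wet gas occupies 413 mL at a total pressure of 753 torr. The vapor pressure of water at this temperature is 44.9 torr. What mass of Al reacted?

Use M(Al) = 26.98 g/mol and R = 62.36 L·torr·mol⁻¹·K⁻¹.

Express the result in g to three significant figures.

P(H2) = 753 − 44.9 = 708.1 torr
n(H2) = PV/RT = (708.1 × 0.4130) / (62.36 × 309.35) = 0.01516 mol
n(Al) = (2/3) × 0.01516 = 0.01011 mol
m(Al) = 0.01011 × 26.98 = 0.2728 g

0.273 g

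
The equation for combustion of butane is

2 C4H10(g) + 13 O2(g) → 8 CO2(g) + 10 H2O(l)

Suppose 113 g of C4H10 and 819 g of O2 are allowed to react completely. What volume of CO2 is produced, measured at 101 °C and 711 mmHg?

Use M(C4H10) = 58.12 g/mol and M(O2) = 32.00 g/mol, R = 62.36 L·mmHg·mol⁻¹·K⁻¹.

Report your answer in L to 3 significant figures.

n(C4H10) = 113 / 58.12 = 1.944 mol
n(O2) = 819 / 32.00 = 25.59 mol
For 1.944 mol C4H10, stoichiometry requires (13/2) × 1.944 = 12.64 mol O2; 25.59 mol is available, so C4H10 is limiting.
n(CO2) = (8/2) × 1.944 = 7.776 mol
V(CO2) = nRT/P = 7.776 × 62.36 × 374.15 / 711 = 255.2 L

255 L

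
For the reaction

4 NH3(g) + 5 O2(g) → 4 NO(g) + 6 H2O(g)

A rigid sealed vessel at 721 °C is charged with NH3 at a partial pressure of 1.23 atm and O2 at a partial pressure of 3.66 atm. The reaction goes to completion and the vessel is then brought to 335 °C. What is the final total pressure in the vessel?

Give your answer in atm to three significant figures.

3.18 atm

With V and T fixed, P_i ∝ n_i, so the mole ratios apply directly to partial pressures at 721 °C.
P(O2) required for 1.23 atm of NH3 = (5/4) × 1.23 = 1.538 atm; available 3.66 atm, so NH3 is limiting.
P(O2) remaining = 3.66 − (5/4) × 1.23 = 2.123 atm
P(gaseous products) = (4+6)/4 × 1.23 = 3.075 atm
P_total at 721 °C = 2.123 + 3.075 = 5.198 atm
Scaling to 335 °C: P = 5.198 × 608.15/994.15 = 3.180 atm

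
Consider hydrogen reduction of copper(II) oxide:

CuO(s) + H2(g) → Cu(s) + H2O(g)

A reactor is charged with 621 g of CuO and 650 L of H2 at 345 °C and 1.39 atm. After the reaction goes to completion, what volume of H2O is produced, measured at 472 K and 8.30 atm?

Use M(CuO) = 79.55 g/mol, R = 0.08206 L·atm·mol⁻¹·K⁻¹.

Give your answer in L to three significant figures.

n(CuO) = 621 / 79.55 = 7.806 mol
n(H2) = PV/RT = (1.39 × 650) / (0.08206 × 618.15) = 17.81 mol
For 7.806 mol CuO, stoichiometry requires (1/1) × 7.806 = 7.806 mol H2; 17.81 mol is available, so CuO is limiting.
n(H2O) = (1/1) × 7.806 = 7.806 mol
V(H2O) = nRT/P = 7.806 × 0.08206 × 472 / 8.30 = 36.43 L

36.4 L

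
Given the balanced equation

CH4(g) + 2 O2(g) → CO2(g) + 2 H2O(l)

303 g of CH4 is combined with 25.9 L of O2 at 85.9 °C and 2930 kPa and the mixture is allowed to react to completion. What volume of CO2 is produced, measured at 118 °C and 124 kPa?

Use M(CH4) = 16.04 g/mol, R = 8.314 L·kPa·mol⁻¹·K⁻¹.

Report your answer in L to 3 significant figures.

333 L

n(CH4) = 303 / 16.04 = 18.89 mol
n(O2) = PV/RT = (2930 × 25.9) / (8.314 × 359.05) = 25.42 mol
For 18.89 mol CH4, stoichiometry requires (2/1) × 18.89 = 37.78 mol O2; 25.42 mol is available, so O2 is limiting.
n(CO2) = (1/2) × 25.42 = 12.71 mol
V(CO2) = nRT/P = 12.71 × 8.314 × 391.15 / 124 = 333.3 L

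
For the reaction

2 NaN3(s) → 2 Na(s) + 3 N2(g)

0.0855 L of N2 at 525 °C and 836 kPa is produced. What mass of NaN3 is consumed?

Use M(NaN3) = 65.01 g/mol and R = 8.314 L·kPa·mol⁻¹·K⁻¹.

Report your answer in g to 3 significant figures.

n(N2) = PV/RT = (836 × 0.0855) / (8.314 × 798.15) = 0.01077 mol
n(NaN3) = (2/3) × 0.01077 = 0.007180 mol
m(NaN3) = 0.007180 × 65.01 = 0.4668 g

0.467 g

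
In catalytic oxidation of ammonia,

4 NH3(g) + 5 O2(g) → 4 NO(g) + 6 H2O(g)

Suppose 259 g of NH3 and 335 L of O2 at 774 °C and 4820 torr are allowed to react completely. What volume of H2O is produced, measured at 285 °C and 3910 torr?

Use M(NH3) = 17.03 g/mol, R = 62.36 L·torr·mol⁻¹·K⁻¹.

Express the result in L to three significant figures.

n(NH3) = 259 / 17.03 = 15.21 mol
n(O2) = PV/RT = (4820 × 335) / (62.36 × 1047.15) = 24.73 mol
For 15.21 mol NH3, stoichiometry requires (5/4) × 15.21 = 19.01 mol O2; 24.73 mol is available, so NH3 is limiting.
n(H2O) = (6/4) × 15.21 = 22.82 mol
V(H2O) = nRT/P = 22.82 × 62.36 × 558.15 / 3910 = 203.1 L

203 L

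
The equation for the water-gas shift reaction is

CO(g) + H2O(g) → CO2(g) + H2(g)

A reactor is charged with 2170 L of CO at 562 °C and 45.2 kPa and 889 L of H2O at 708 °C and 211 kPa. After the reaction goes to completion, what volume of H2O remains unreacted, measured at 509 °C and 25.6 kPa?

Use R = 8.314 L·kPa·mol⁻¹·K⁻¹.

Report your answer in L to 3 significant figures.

2250 L

n(CO) = PV/RT = (45.2 × 2170) / (8.314 × 835.15) = 14.13 mol
n(H2O) = PV/RT = (211 × 889) / (8.314 × 981.15) = 23.00 mol
For 14.13 mol CO, stoichiometry requires (1/1) × 14.13 = 14.13 mol H2O; 23.00 mol is available, so CO is limiting.
n(H2O) consumed = (1/1) × 14.13 = 14.13 mol; remaining = 23.00 − 14.13 = 8.870 mol
V(H2O) = nRT/P = 8.870 × 8.314 × 782.15 / 25.6 = 2253 L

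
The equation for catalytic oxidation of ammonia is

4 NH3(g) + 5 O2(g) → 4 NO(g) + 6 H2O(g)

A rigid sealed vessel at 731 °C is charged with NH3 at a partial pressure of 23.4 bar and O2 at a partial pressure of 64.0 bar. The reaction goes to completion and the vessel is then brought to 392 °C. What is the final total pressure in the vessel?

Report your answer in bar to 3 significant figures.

At constant V, partial pressures at 731 °C are proportional to moles, so apply stoichiometry directly to pressures.
P(O2) required for 23.4 bar of NH3 = (5/4) × 23.4 = 29.25 bar; available 64.0 bar, so NH3 is limiting.
P(O2) remaining = 64.0 − (5/4) × 23.4 = 34.75 bar
P(gaseous products) = (4+6)/4 × 23.4 = 58.50 bar
P_total at 731 °C = 34.75 + 58.50 = 93.25 bar
Scaling to 392 °C: P = 93.25 × 665.15/1004.15 = 61.77 bar

61.8 bar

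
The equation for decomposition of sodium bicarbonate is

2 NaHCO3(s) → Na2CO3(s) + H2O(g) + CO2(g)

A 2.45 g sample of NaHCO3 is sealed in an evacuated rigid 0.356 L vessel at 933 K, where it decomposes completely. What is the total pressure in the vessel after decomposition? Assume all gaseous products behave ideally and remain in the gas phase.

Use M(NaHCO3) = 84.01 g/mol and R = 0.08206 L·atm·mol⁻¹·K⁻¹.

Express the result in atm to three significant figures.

n(NaHCO3) = 2.45 / 84.01 = 0.02916 mol
n(gas produced) = (2/2) × 0.02916 = 0.02916 mol
P = nRT/V = 0.02916 × 0.08206 × 933 / 0.356 = 6.271 atm

6.27 atm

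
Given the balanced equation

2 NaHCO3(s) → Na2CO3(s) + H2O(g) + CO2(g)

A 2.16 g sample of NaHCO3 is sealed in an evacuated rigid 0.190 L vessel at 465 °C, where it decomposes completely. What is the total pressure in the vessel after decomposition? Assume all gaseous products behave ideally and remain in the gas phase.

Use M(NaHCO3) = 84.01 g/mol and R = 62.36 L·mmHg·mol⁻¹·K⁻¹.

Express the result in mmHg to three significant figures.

6230 mmHg

n(NaHCO3) = 2.16 / 84.01 = 0.02571 mol
n(gas produced) = (2/2) × 0.02571 = 0.02571 mol
P = nRT/V = 0.02571 × 62.36 × 738.15 / 0.190 = 6229 mmHg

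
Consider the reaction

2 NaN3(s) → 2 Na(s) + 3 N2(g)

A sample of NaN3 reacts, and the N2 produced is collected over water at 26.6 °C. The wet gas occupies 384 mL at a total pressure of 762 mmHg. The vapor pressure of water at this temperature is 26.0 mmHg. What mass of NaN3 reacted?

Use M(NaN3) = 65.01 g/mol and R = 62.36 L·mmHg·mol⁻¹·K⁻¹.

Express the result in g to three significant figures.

0.655 g

P(N2) = 762 − 26.0 = 736.0 mmHg
n(N2) = PV/RT = (736.0 × 0.3840) / (62.36 × 299.75) = 0.01512 mol
n(NaN3) = (2/3) × 0.01512 = 0.01008 mol
m(NaN3) = 0.01008 × 65.01 = 0.6553 g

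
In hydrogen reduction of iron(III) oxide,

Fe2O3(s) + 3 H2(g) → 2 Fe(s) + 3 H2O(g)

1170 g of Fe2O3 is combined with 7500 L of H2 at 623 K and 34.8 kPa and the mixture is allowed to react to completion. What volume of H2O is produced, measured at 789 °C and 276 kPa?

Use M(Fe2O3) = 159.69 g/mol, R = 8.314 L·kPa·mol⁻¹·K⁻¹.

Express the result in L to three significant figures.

n(Fe2O3) = 1170 / 159.69 = 7.327 mol
n(H2) = PV/RT = (34.8 × 7500) / (8.314 × 623) = 50.39 mol
For 7.327 mol Fe2O3, stoichiometry requires (3/1) × 7.327 = 21.98 mol H2; 50.39 mol is available, so Fe2O3 is limiting.
n(H2O) = (3/1) × 7.327 = 21.98 mol
V(H2O) = nRT/P = 21.98 × 8.314 × 1062.15 / 276 = 703.3 L

703 L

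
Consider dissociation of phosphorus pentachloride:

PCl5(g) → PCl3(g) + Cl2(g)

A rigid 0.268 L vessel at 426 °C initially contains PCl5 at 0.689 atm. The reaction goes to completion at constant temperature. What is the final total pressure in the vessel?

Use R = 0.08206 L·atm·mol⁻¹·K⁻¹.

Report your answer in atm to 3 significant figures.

Rigid vessel, constant T ⇒ P scales with total gas moles (1 → 2).
P_final = (2/1) × 0.689 = 1.378 atm

1.38 atm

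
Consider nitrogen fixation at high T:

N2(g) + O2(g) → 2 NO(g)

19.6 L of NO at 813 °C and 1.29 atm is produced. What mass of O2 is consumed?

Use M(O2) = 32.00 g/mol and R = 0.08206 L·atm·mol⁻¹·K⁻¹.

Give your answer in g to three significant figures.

4.54 g

n(NO) = PV/RT = (1.29 × 19.6) / (0.08206 × 1086.15) = 0.2837 mol
n(O2) = (1/2) × 0.2837 = 0.1419 mol
m(O2) = 0.1419 × 32.00 = 4.541 g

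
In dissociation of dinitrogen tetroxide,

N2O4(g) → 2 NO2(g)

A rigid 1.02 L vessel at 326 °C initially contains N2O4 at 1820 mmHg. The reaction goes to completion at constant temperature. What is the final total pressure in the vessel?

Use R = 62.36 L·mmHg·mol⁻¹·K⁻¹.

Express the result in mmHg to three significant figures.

3640 mmHg

Since T and V are fixed, P_final/P_initial = n_final/n_initial = 2/1.
P_final = (2/1) × 1820 = 3640 mmHg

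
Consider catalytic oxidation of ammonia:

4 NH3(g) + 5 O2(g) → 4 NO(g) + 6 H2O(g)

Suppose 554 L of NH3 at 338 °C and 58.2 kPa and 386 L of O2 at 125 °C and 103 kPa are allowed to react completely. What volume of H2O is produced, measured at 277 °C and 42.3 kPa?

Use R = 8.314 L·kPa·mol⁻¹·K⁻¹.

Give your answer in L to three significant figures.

1030 L

n(NH3) = PV/RT = (58.2 × 554) / (8.314 × 611.15) = 6.346 mol
n(O2) = PV/RT = (103 × 386) / (8.314 × 398.15) = 12.01 mol
For 6.346 mol NH3, stoichiometry requires (5/4) × 6.346 = 7.933 mol O2; 12.01 mol is available, so NH3 is limiting.
n(H2O) = (6/4) × 6.346 = 9.519 mol
V(H2O) = nRT/P = 9.519 × 8.314 × 550.15 / 42.3 = 1029 L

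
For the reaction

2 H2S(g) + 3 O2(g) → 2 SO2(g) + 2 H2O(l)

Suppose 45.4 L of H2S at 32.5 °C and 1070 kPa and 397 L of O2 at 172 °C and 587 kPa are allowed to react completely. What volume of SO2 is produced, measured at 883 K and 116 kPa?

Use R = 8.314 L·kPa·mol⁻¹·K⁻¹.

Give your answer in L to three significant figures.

1210 L

n(H2S) = PV/RT = (1070 × 45.4) / (8.314 × 305.65) = 19.12 mol
n(O2) = PV/RT = (587 × 397) / (8.314 × 445.15) = 62.97 mol
For 19.12 mol H2S, stoichiometry requires (3/2) × 19.12 = 28.68 mol O2; 62.97 mol is available, so H2S is limiting.
n(SO2) = (2/2) × 19.12 = 19.12 mol
V(SO2) = nRT/P = 19.12 × 8.314 × 883 / 116 = 1210 L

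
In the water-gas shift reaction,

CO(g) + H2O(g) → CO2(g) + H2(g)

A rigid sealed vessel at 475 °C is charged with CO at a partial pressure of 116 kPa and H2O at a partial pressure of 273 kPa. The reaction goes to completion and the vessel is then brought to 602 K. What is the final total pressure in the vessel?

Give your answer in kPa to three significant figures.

With V and T fixed, P_i ∝ n_i, so the mole ratios apply directly to partial pressures at 475 °C.
P(H2O) required for 116 kPa of CO = (1/1) × 116 = 116.0 kPa; available 273 kPa, so CO is limiting.
P(H2O) remaining = 273 − (1/1) × 116 = 157.0 kPa
P(gaseous products) = (1+1)/1 × 116 = 232.0 kPa
P_total at 475 °C = 157.0 + 232.0 = 389.0 kPa
Scaling to 602 K: P = 389.0 × 602/748.15 = 313.0 kPa

313 kPa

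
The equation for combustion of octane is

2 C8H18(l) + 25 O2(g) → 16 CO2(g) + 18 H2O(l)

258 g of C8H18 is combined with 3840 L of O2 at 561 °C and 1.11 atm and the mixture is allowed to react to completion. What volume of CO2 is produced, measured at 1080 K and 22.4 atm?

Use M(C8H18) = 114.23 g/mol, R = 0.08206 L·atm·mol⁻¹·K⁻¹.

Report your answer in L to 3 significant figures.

n(C8H18) = 258 / 114.23 = 2.259 mol
n(O2) = PV/RT = (1.11 × 3840) / (0.08206 × 834.15) = 62.27 mol
For 2.259 mol C8H18, stoichiometry requires (25/2) × 2.259 = 28.24 mol O2; 62.27 mol is available, so C8H18 is limiting.
n(CO2) = (16/2) × 2.259 = 18.07 mol
V(CO2) = nRT/P = 18.07 × 0.08206 × 1080 / 22.4 = 71.49 L

71.5 L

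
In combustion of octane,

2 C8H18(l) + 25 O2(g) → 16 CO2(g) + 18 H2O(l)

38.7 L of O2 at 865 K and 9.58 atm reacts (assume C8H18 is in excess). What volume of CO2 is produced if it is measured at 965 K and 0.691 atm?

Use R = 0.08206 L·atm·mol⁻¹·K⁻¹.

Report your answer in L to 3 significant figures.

n(O2) = PV/RT = (9.58 × 38.7) / (0.08206 × 865) = 5.223 mol
n(CO2) = (16/25) × 5.223 = 3.343 mol
V = nRT/P = 3.343 × 0.08206 × 965 / 0.691 = 383.1 L

383 L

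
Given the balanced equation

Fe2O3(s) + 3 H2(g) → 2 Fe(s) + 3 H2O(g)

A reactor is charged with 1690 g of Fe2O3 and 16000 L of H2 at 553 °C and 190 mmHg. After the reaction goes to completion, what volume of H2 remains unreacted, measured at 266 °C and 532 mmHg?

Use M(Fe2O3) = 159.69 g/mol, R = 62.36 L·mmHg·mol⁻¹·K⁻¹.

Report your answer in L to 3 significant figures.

1720 L

n(Fe2O3) = 1690 / 159.69 = 10.58 mol
n(H2) = PV/RT = (190 × 16000) / (62.36 × 826.15) = 59.01 mol
For 10.58 mol Fe2O3, stoichiometry requires (3/1) × 10.58 = 31.74 mol H2; 59.01 mol is available, so Fe2O3 is limiting.
n(H2) consumed = (3/1) × 10.58 = 31.74 mol; remaining = 59.01 − 31.74 = 27.27 mol
V(H2) = nRT/P = 27.27 × 62.36 × 539.15 / 532 = 1723 L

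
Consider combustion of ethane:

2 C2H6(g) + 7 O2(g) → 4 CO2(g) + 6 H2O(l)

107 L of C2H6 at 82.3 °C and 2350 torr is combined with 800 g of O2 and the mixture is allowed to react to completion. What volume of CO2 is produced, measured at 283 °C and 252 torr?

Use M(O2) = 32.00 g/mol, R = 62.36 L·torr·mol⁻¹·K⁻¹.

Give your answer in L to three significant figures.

1970 L

n(C2H6) = PV/RT = (2350 × 107) / (62.36 × 355.45) = 11.34 mol
n(O2) = 800 / 32.00 = 25.00 mol
For 11.34 mol C2H6, stoichiometry requires (7/2) × 11.34 = 39.69 mol O2; 25.00 mol is available, so O2 is limiting.
n(CO2) = (4/7) × 25.00 = 14.29 mol
V(CO2) = nRT/P = 14.29 × 62.36 × 556.15 / 252 = 1967 L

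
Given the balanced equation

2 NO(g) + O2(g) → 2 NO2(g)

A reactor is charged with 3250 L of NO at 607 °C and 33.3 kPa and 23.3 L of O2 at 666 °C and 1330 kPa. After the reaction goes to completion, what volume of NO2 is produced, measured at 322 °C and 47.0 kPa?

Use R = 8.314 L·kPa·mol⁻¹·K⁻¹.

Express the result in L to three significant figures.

n(NO) = PV/RT = (33.3 × 3250) / (8.314 × 880.15) = 14.79 mol
n(O2) = PV/RT = (1330 × 23.3) / (8.314 × 939.15) = 3.969 mol
For 14.79 mol NO, stoichiometry requires (1/2) × 14.79 = 7.395 mol O2; 3.969 mol is available, so O2 is limiting.
n(NO2) = (2/1) × 3.969 = 7.938 mol
V(NO2) = nRT/P = 7.938 × 8.314 × 595.15 / 47.0 = 835.7 L

836 L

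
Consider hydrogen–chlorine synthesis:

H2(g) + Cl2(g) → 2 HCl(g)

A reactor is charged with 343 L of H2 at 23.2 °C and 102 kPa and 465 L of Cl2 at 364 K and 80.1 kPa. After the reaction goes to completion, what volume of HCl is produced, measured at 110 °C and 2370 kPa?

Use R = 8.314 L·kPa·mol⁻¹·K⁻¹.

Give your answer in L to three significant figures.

33.1 L

n(H2) = PV/RT = (102 × 343) / (8.314 × 296.35) = 14.20 mol
n(Cl2) = PV/RT = (80.1 × 465) / (8.314 × 364) = 12.31 mol
For 14.20 mol H2, stoichiometry requires (1/1) × 14.20 = 14.20 mol Cl2; 12.31 mol is available, so Cl2 is limiting.
n(HCl) = (2/1) × 12.31 = 24.62 mol
V(HCl) = nRT/P = 24.62 × 8.314 × 383.15 / 2370 = 33.09 L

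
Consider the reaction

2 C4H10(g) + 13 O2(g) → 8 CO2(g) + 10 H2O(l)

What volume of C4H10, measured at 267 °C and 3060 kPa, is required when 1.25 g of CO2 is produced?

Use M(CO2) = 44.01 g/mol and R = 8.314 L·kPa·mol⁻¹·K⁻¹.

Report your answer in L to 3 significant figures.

n(CO2) = 1.250 / 44.01 = 0.02840 mol
n(C4H10) = (2/8) × 0.02840 = 0.007100 mol
V = nRT/P = 0.007100 × 8.314 × 540.15 / 3060 = 0.01042 L

0.0104 L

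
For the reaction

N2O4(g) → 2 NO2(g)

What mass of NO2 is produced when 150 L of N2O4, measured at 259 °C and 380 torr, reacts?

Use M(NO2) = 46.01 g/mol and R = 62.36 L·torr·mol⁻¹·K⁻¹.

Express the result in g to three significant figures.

158 g

n(N2O4) = PV/RT = (380 × 150) / (62.36 × 532.15) = 1.718 mol
n(NO2) = (2/1) × 1.718 = 3.436 mol
m(NO2) = 3.436 × 46.01 = 158.1 g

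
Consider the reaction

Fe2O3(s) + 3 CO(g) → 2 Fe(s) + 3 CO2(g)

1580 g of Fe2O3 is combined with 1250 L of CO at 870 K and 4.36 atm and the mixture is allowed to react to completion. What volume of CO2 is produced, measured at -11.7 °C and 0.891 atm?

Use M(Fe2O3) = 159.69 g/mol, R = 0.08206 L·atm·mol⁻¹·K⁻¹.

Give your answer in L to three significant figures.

715 L

n(Fe2O3) = 1580 / 159.69 = 9.894 mol
n(CO) = PV/RT = (4.36 × 1250) / (0.08206 × 870) = 76.34 mol
For 9.894 mol Fe2O3, stoichiometry requires (3/1) × 9.894 = 29.68 mol CO; 76.34 mol is available, so Fe2O3 is limiting.
n(CO2) = (3/1) × 9.894 = 29.68 mol
V(CO2) = nRT/P = 29.68 × 0.08206 × 261.45 / 0.891 = 714.7 L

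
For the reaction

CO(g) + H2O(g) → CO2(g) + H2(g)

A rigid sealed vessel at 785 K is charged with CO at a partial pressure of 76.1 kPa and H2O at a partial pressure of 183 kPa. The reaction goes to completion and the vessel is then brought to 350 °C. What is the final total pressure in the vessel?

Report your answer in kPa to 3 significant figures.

206 kPa

At constant V, partial pressures at 785 K are proportional to moles, so apply stoichiometry directly to pressures.
P(H2O) required for 76.1 kPa of CO = (1/1) × 76.1 = 76.10 kPa; available 183 kPa, so CO is limiting.
P(H2O) remaining = 183 − (1/1) × 76.1 = 106.9 kPa
P(gaseous products) = (1+1)/1 × 76.1 = 152.2 kPa
P_total at 785 K = 106.9 + 152.2 = 259.1 kPa
Scaling to 350 °C: P = 259.1 × 623.15/785 = 205.7 kPa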